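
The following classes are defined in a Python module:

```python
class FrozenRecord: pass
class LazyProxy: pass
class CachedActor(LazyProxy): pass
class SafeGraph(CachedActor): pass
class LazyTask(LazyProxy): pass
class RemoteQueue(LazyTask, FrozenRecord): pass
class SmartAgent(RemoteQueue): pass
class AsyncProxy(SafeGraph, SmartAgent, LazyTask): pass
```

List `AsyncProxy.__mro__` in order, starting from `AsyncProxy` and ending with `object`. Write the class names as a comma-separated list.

L[AsyncProxy] = AsyncProxy + merge(L[SafeGraph], L[SmartAgent], L[LazyTask], [SafeGraph SmartAgent LazyTask])
  take SafeGraph:  [SafeGraph CachedActor LazyProxy object] + [SmartAgent RemoteQueue LazyTask LazyProxy FrozenRecord object] + [LazyTask LazyProxy object] + [SafeGraph SmartAgent LazyTask]
  take CachedActor:  [CachedActor LazyProxy object] + [SmartAgent RemoteQueue LazyTask LazyProxy FrozenRecord object] + [LazyTask LazyProxy object] + [SmartAgent LazyTask]
  take SmartAgent:  [LazyProxy object] + [SmartAgent RemoteQueue LazyTask LazyProxy FrozenRecord object] + [LazyTask LazyProxy object] + [SmartAgent LazyTask]
  take RemoteQueue:  [LazyProxy object] + [RemoteQueue LazyTask LazyProxy FrozenRecord object] + [LazyTask LazyProxy object] + [LazyTask]
  take LazyTask:  [LazyProxy object] + [LazyTask LazyProxy FrozenRecord object] + [LazyTask LazyProxy object] + [LazyTask]
  take LazyProxy:  [LazyProxy object] + [LazyProxy FrozenRecord object] + [LazyProxy object]
  take FrozenRecord:  [object] + [FrozenRecord object] + [object]
  take object:  [object] + [object] + [object]

AsyncProxy, SafeGraph, CachedActor, SmartAgent, RemoteQueue, LazyTask, LazyProxy, FrozenRecord, object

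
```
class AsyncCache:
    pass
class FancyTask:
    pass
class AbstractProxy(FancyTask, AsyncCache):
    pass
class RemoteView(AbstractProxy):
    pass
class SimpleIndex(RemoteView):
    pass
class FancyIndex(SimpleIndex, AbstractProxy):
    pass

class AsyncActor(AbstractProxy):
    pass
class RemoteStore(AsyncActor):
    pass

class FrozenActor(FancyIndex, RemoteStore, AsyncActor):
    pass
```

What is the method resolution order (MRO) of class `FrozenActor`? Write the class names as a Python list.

[FrozenActor, FancyIndex, SimpleIndex, RemoteView, RemoteStore, AsyncActor, AbstractProxy, FancyTask, AsyncCache, object]

L[FrozenActor] = FrozenActor + merge(L[FancyIndex], L[RemoteStore], L[AsyncActor], [FancyIndex RemoteStore AsyncActor])
  take FancyIndex:  [FancyIndex SimpleIndex RemoteView AbstractProxy FancyTask AsyncCache object] + [RemoteStore AsyncActor AbstractProxy FancyTask AsyncCache object] + [AsyncActor AbstractProxy FancyTask AsyncCache object] + [FancyIndex RemoteStore AsyncActor]
  take SimpleIndex:  [SimpleIndex RemoteView AbstractProxy FancyTask AsyncCache object] + [RemoteStore AsyncActor AbstractProxy FancyTask AsyncCache object] + [AsyncActor AbstractProxy FancyTask AsyncCache object] + [RemoteStore AsyncActor]
  take RemoteView:  [RemoteView AbstractProxy FancyTask AsyncCache object] + [RemoteStore AsyncActor AbstractProxy FancyTask AsyncCache object] + [AsyncActor AbstractProxy FancyTask AsyncCache object] + [RemoteStore AsyncActor]
  take RemoteStore:  [AbstractProxy FancyTask AsyncCache object] + [RemoteStore AsyncActor AbstractProxy FancyTask AsyncCache object] + [AsyncActor AbstractProxy FancyTask AsyncCache object] + [RemoteStore AsyncActor]
  take AsyncActor:  [AbstractProxy FancyTask AsyncCache object] + [AsyncActor AbstractProxy FancyTask AsyncCache object] + [AsyncActor AbstractProxy FancyTask AsyncCache object] + [AsyncActor]
  take AbstractProxy:  [AbstractProxy FancyTask AsyncCache object] + [AbstractProxy FancyTask AsyncCache object] + [AbstractProxy FancyTask AsyncCache object]
  take FancyTask:  [FancyTask AsyncCache object] + [FancyTask AsyncCache object] + [FancyTask AsyncCache object]
  take AsyncCache:  [AsyncCache object] + [AsyncCache object] + [AsyncCache object]
  take object:  [object] + [object] + [object]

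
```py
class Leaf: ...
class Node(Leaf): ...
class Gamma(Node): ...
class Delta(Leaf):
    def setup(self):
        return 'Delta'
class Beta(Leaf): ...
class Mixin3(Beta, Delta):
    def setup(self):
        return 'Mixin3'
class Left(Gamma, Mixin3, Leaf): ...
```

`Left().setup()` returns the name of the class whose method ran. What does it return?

Mixin3

L[Left] = Left + merge(L[Gamma], L[Mixin3], L[Leaf], [Gamma Mixin3 Leaf])
  take Gamma:  [Gamma Node Leaf object] + [Mixin3 Beta Delta Leaf object] + [Leaf object] + [Gamma Mixin3 Leaf]
  take Node:  [Node Leaf object] + [Mixin3 Beta Delta Leaf object] + [Leaf object] + [Mixin3 Leaf]
  take Mixin3:  [Leaf object] + [Mixin3 Beta Delta Leaf object] + [Leaf object] + [Mixin3 Leaf]
  take Beta:  [Leaf object] + [Beta Delta Leaf object] + [Leaf object] + [Leaf]
  take Delta:  [Leaf object] + [Delta Leaf object] + [Leaf object] + [Leaf]
  take Leaf:  [Leaf object] + [Leaf object] + [Leaf object] + [Leaf]
  take object:  [object] + [object] + [object]
MRO: Left Gamma Node Mixin3 Beta Delta Leaf object
setup is defined in: Delta, Mixin3. First along the MRO is Mixin3.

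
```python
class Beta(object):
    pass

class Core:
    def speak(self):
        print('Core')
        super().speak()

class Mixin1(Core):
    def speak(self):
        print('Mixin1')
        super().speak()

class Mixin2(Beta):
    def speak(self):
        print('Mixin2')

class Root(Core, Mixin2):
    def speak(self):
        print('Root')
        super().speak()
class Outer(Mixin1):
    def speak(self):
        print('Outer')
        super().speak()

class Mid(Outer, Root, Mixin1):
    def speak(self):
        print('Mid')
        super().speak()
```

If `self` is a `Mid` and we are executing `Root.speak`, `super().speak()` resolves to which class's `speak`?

Mixin1

L[Mid] = Mid + merge(L[Outer], L[Root], L[Mixin1], [Outer Root Mixin1])
  take Outer:  [Outer Mixin1 Core object] + [Root Core Mixin2 Beta object] + [Mixin1 Core object] + [Outer Root Mixin1]
  take Root:  [Mixin1 Core object] + [Root Core Mixin2 Beta object] + [Mixin1 Core object] + [Root Mixin1]
  take Mixin1:  [Mixin1 Core object] + [Core Mixin2 Beta object] + [Mixin1 Core object] + [Mixin1]
  take Core:  [Core object] + [Core Mixin2 Beta object] + [Core object]
  take Mixin2:  [object] + [Mixin2 Beta object] + [object]
  take Beta:  [object] + [Beta object] + [object]
  take object:  [object] + [object] + [object]
MRO: Mid Outer Root Mixin1 Core Mixin2 Beta object
super() in Root.speak on a Mid instance goes to the class after Root in Mid's MRO: Mixin1.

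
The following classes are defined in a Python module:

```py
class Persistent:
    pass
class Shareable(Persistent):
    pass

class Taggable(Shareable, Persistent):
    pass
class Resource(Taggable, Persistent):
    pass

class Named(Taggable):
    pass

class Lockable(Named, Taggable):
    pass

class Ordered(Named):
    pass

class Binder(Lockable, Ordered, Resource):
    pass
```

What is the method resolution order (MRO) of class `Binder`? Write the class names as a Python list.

L[Binder] = Binder + merge(L[Lockable], L[Ordered], L[Resource], [Lockable Ordered Resource])
  take Lockable:  [Lockable Named Taggable Shareable Persistent object] + [Ordered Named Taggable Shareable Persistent object] + [Resource Taggable Shareable Persistent object] + [Lockable Ordered Resource]
  take Ordered:  [Named Taggable Shareable Persistent object] + [Ordered Named Taggable Shareable Persistent object] + [Resource Taggable Shareable Persistent object] + [Ordered Resource]
  take Named:  [Named Taggable Shareable Persistent object] + [Named Taggable Shareable Persistent object] + [Resource Taggable Shareable Persistent object] + [Resource]
  take Resource:  [Taggable Shareable Persistent object] + [Taggable Shareable Persistent object] + [Resource Taggable Shareable Persistent object] + [Resource]
  take Taggable:  [Taggable Shareable Persistent object] + [Taggable Shareable Persistent object] + [Taggable Shareable Persistent object]
  take Shareable:  [Shareable Persistent object] + [Shareable Persistent object] + [Shareable Persistent object]
  take Persistent:  [Persistent object] + [Persistent object] + [Persistent object]
  take object:  [object] + [object] + [object]

[Binder, Lockable, Ordered, Named, Resource, Taggable, Shareable, Persistent, object]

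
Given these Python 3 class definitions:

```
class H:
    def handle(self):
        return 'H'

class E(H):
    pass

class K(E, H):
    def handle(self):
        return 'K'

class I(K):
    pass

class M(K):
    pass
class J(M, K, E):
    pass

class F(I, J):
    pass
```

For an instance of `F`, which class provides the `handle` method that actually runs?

K

L[F] = F + merge(L[I], L[J], [I J])
  take I:  [I K E H object] + [J M K E H object] + [I J]
  take J:  [K E H object] + [J M K E H object] + [J]
  take M:  [K E H object] + [M K E H object]
  take K:  [K E H object] + [K E H object]
  take E:  [E H object] + [E H object]
  take H:  [H object] + [H object]
  take object:  [object] + [object]
MRO: F I J M K E H object
handle is defined in: H, K. First along the MRO is K.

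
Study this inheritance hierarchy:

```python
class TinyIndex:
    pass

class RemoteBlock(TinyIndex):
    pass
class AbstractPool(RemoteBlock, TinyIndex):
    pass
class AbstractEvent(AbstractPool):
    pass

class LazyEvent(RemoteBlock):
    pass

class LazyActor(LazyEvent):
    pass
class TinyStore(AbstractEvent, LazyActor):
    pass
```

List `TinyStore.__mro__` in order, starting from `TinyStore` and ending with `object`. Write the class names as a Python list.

L[TinyStore] = TinyStore + merge(L[AbstractEvent], L[LazyActor], [AbstractEvent LazyActor])
  take AbstractEvent:  [AbstractEvent AbstractPool RemoteBlock TinyIndex object] + [LazyActor LazyEvent RemoteBlock TinyIndex object] + [AbstractEvent LazyActor]
  take AbstractPool:  [AbstractPool RemoteBlock TinyIndex object] + [LazyActor LazyEvent RemoteBlock TinyIndex object] + [LazyActor]
  take LazyActor:  [RemoteBlock TinyIndex object] + [LazyActor LazyEvent RemoteBlock TinyIndex object] + [LazyActor]
  take LazyEvent:  [RemoteBlock TinyIndex object] + [LazyEvent RemoteBlock TinyIndex object]
  take RemoteBlock:  [RemoteBlock TinyIndex object] + [RemoteBlock TinyIndex object]
  take TinyIndex:  [TinyIndex object] + [TinyIndex object]
  take object:  [object] + [object]

[TinyStore, AbstractEvent, AbstractPool, LazyActor, LazyEvent, RemoteBlock, TinyIndex, object]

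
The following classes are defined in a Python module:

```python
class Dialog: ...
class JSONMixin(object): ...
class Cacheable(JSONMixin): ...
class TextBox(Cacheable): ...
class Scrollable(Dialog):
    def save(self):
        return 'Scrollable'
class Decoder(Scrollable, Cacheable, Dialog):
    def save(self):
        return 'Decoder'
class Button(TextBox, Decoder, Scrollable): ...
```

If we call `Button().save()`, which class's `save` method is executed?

Decoder

L[Button] = Button + merge(L[TextBox], L[Decoder], L[Scrollable], [TextBox Decoder Scrollable])
  take TextBox:  [TextBox Cacheable JSONMixin object] + [Decoder Scrollable Cacheable Dialog JSONMixin object] + [Scrollable Dialog object] + [TextBox Decoder Scrollable]
  take Decoder:  [Cacheable JSONMixin object] + [Decoder Scrollable Cacheable Dialog JSONMixin object] + [Scrollable Dialog object] + [Decoder Scrollable]
  take Scrollable:  [Cacheable JSONMixin object] + [Scrollable Cacheable Dialog JSONMixin object] + [Scrollable Dialog object] + [Scrollable]
  take Cacheable:  [Cacheable JSONMixin object] + [Cacheable Dialog JSONMixin object] + [Dialog object]
  take Dialog:  [JSONMixin object] + [Dialog JSONMixin object] + [Dialog object]
  take JSONMixin:  [JSONMixin object] + [JSONMixin object] + [object]
  take object:  [object] + [object] + [object]
MRO: Button TextBox Decoder Scrollable Cacheable Dialog JSONMixin object
save is defined in: Decoder, Scrollable. First along the MRO is Decoder.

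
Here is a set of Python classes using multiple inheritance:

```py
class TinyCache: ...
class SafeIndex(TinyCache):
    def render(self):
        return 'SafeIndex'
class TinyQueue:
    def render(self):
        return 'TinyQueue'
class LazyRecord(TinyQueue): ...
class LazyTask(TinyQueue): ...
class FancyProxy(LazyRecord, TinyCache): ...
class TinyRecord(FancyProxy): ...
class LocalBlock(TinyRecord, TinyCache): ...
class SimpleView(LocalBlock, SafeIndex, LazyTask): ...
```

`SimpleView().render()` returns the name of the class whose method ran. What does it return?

L[SimpleView] = SimpleView + merge(L[LocalBlock], L[SafeIndex], L[LazyTask], [LocalBlock SafeIndex LazyTask])
  take LocalBlock:  [LocalBlock TinyRecord FancyProxy LazyRecord TinyQueue TinyCache object] + [SafeIndex TinyCache object] + [LazyTask TinyQueue object] + [LocalBlock SafeIndex LazyTask]
  take TinyRecord:  [TinyRecord FancyProxy LazyRecord TinyQueue TinyCache object] + [SafeIndex TinyCache object] + [LazyTask TinyQueue object] + [SafeIndex LazyTask]
  take FancyProxy:  [FancyProxy LazyRecord TinyQueue TinyCache object] + [SafeIndex TinyCache object] + [LazyTask TinyQueue object] + [SafeIndex LazyTask]
  take LazyRecord:  [LazyRecord TinyQueue TinyCache object] + [SafeIndex TinyCache object] + [LazyTask TinyQueue object] + [SafeIndex LazyTask]
  take SafeIndex:  [TinyQueue TinyCache object] + [SafeIndex TinyCache object] + [LazyTask TinyQueue object] + [SafeIndex LazyTask]
  take LazyTask:  [TinyQueue TinyCache object] + [TinyCache object] + [LazyTask TinyQueue object] + [LazyTask]
  take TinyQueue:  [TinyQueue TinyCache object] + [TinyCache object] + [TinyQueue object]
  take TinyCache:  [TinyCache object] + [TinyCache object] + [object]
  take object:  [object] + [object] + [object]
MRO: SimpleView LocalBlock TinyRecord FancyProxy LazyRecord SafeIndex LazyTask TinyQueue TinyCache object
render is defined in: SafeIndex, TinyQueue. First along the MRO is SafeIndex.

SafeIndex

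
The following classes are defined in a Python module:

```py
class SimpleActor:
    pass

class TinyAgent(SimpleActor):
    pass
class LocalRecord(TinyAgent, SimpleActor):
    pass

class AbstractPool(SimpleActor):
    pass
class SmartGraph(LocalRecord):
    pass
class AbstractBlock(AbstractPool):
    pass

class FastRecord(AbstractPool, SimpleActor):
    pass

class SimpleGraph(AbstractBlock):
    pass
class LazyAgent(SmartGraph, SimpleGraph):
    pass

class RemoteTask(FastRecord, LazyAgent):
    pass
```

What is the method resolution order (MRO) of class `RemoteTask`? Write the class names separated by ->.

L[RemoteTask] = RemoteTask + merge(L[FastRecord], L[LazyAgent], [FastRecord LazyAgent])
  take FastRecord:  [FastRecord AbstractPool SimpleActor object] + [LazyAgent SmartGraph LocalRecord TinyAgent SimpleGraph AbstractBlock AbstractPool SimpleActor object] + [FastRecord LazyAgent]
  take LazyAgent:  [AbstractPool SimpleActor object] + [LazyAgent SmartGraph LocalRecord TinyAgent SimpleGraph AbstractBlock AbstractPool SimpleActor object] + [LazyAgent]
  take SmartGraph:  [AbstractPool SimpleActor object] + [SmartGraph LocalRecord TinyAgent SimpleGraph AbstractBlock AbstractPool SimpleActor object]
  take LocalRecord:  [AbstractPool SimpleActor object] + [LocalRecord TinyAgent SimpleGraph AbstractBlock AbstractPool SimpleActor object]
  take TinyAgent:  [AbstractPool SimpleActor object] + [TinyAgent SimpleGraph AbstractBlock AbstractPool SimpleActor object]
  take SimpleGraph:  [AbstractPool SimpleActor object] + [SimpleGraph AbstractBlock AbstractPool SimpleActor object]
  take AbstractBlock:  [AbstractPool SimpleActor object] + [AbstractBlock AbstractPool SimpleActor object]
  take AbstractPool:  [AbstractPool SimpleActor object] + [AbstractPool SimpleActor object]
  take SimpleActor:  [SimpleActor object] + [SimpleActor object]
  take object:  [object] + [object]

RemoteTask -> FastRecord -> LazyAgent -> SmartGraph -> LocalRecord -> TinyAgent -> SimpleGraph -> AbstractBlock -> AbstractPool -> SimpleActor -> object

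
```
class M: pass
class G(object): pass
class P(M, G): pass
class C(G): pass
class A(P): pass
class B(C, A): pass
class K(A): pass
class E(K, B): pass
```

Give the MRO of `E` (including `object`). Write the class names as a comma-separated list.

L[E] = E + merge(L[K], L[B], [K B])
  take K:  [K A P M G object] + [B C A P M G object] + [K B]
  take B:  [A P M G object] + [B C A P M G object] + [B]
  take C:  [A P M G object] + [C A P M G object]
  take A:  [A P M G object] + [A P M G object]
  take P:  [P M G object] + [P M G object]
  take M:  [M G object] + [M G object]
  take G:  [G object] + [G object]
  take object:  [object] + [object]

E, K, B, C, A, P, M, G, object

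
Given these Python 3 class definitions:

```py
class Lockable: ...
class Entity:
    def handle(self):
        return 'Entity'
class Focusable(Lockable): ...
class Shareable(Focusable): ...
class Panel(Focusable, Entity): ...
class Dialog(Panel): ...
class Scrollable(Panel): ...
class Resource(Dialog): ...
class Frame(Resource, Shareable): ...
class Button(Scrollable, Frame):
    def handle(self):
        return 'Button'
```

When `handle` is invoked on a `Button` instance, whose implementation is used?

L[Button] = Button + merge(L[Scrollable], L[Frame], [Scrollable Frame])
  take Scrollable:  [Scrollable Panel Focusable Lockable Entity object] + [Frame Resource Dialog Panel Shareable Focusable Lockable Entity object] + [Scrollable Frame]
  take Frame:  [Panel Focusable Lockable Entity object] + [Frame Resource Dialog Panel Shareable Focusable Lockable Entity object] + [Frame]
  take Resource:  [Panel Focusable Lockable Entity object] + [Resource Dialog Panel Shareable Focusable Lockable Entity object]
  take Dialog:  [Panel Focusable Lockable Entity object] + [Dialog Panel Shareable Focusable Lockable Entity object]
  take Panel:  [Panel Focusable Lockable Entity object] + [Panel Shareable Focusable Lockable Entity object]
  take Shareable:  [Focusable Lockable Entity object] + [Shareable Focusable Lockable Entity object]
  take Focusable:  [Focusable Lockable Entity object] + [Focusable Lockable Entity object]
  take Lockable:  [Lockable Entity object] + [Lockable Entity object]
  take Entity:  [Entity object] + [Entity object]
  take object:  [object] + [object]
MRO: Button Scrollable Frame Resource Dialog Panel Shareable Focusable Lockable Entity object
handle is defined in: Button, Entity. First along the MRO is Button.

Button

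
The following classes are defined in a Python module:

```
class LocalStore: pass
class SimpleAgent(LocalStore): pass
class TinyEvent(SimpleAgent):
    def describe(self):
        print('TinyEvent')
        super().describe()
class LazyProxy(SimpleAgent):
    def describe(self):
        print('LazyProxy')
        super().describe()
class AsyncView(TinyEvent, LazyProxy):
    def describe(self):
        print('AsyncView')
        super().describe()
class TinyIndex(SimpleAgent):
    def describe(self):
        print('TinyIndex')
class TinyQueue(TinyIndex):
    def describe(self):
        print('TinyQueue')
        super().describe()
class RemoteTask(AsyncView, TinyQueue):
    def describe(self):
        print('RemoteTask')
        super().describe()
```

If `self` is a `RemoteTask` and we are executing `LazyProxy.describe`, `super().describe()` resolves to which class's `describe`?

L[RemoteTask] = RemoteTask + merge(L[AsyncView], L[TinyQueue], [AsyncView TinyQueue])
  take AsyncView:  [AsyncView TinyEvent LazyProxy SimpleAgent LocalStore object] + [TinyQueue TinyIndex SimpleAgent LocalStore object] + [AsyncView TinyQueue]
  take TinyEvent:  [TinyEvent LazyProxy SimpleAgent LocalStore object] + [TinyQueue TinyIndex SimpleAgent LocalStore object] + [TinyQueue]
  take LazyProxy:  [LazyProxy SimpleAgent LocalStore object] + [TinyQueue TinyIndex SimpleAgent LocalStore object] + [TinyQueue]
  take TinyQueue:  [SimpleAgent LocalStore object] + [TinyQueue TinyIndex SimpleAgent LocalStore object] + [TinyQueue]
  take TinyIndex:  [SimpleAgent LocalStore object] + [TinyIndex SimpleAgent LocalStore object]
  take SimpleAgent:  [SimpleAgent LocalStore object] + [SimpleAgent LocalStore object]
  take LocalStore:  [LocalStore object] + [LocalStore object]
  take object:  [object] + [object]
MRO: RemoteTask AsyncView TinyEvent LazyProxy TinyQueue TinyIndex SimpleAgent LocalStore object
super() in LazyProxy.describe on a RemoteTask instance goes to the class after LazyProxy in RemoteTask's MRO: TinyQueue.

TinyQueue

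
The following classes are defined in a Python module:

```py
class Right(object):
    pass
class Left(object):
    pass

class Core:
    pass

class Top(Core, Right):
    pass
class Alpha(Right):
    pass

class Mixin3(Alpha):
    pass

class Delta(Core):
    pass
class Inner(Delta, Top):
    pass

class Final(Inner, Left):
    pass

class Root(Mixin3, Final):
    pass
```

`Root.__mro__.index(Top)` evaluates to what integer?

L[Root] = Root + merge(L[Mixin3], L[Final], [Mixin3 Final])
  take Mixin3:  [Mixin3 Alpha Right object] + [Final Inner Delta Top Core Right Left object] + [Mixin3 Final]
  take Alpha:  [Alpha Right object] + [Final Inner Delta Top Core Right Left object] + [Final]
  take Final:  [Right object] + [Final Inner Delta Top Core Right Left object] + [Final]
  take Inner:  [Right object] + [Inner Delta Top Core Right Left object]
  take Delta:  [Right object] + [Delta Top Core Right Left object]
  take Top:  [Right object] + [Top Core Right Left object]
  take Core:  [Right object] + [Core Right Left object]
  take Right:  [Right object] + [Right Left object]
  take Left:  [object] + [Left object]
  take object:  [object] + [object]
MRO: Root Mixin3 Alpha Final Inner Delta Top Core Right Left object
Top sits at index 6.

6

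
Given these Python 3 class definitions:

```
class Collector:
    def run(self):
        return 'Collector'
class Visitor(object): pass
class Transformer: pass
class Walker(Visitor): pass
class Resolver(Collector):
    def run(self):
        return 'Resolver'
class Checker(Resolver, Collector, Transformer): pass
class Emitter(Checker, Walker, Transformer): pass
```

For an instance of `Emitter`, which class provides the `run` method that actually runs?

Resolver

L[Emitter] = Emitter + merge(L[Checker], L[Walker], L[Transformer], [Checker Walker Transformer])
  take Checker:  [Checker Resolver Collector Transformer object] + [Walker Visitor object] + [Transformer object] + [Checker Walker Transformer]
  take Resolver:  [Resolver Collector Transformer object] + [Walker Visitor object] + [Transformer object] + [Walker Transformer]
  take Collector:  [Collector Transformer object] + [Walker Visitor object] + [Transformer object] + [Walker Transformer]
  take Walker:  [Transformer object] + [Walker Visitor object] + [Transformer object] + [Walker Transformer]
  take Transformer:  [Transformer object] + [Visitor object] + [Transformer object] + [Transformer]
  take Visitor:  [object] + [Visitor object] + [object]
  take object:  [object] + [object] + [object]
MRO: Emitter Checker Resolver Collector Walker Transformer Visitor object
run is defined in: Collector, Resolver. First along the MRO is Resolver.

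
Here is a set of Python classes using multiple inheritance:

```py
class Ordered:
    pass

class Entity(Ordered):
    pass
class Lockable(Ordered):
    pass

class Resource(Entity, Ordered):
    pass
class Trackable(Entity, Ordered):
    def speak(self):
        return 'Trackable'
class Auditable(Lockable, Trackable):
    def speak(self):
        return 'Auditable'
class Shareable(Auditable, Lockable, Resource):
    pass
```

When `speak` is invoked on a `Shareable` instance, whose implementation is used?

L[Shareable] = Shareable + merge(L[Auditable], L[Lockable], L[Resource], [Auditable Lockable Resource])
  take Auditable:  [Auditable Lockable Trackable Entity Ordered object] + [Lockable Ordered object] + [Resource Entity Ordered object] + [Auditable Lockable Resource]
  take Lockable:  [Lockable Trackable Entity Ordered object] + [Lockable Ordered object] + [Resource Entity Ordered object] + [Lockable Resource]
  take Trackable:  [Trackable Entity Ordered object] + [Ordered object] + [Resource Entity Ordered object] + [Resource]
  take Resource:  [Entity Ordered object] + [Ordered object] + [Resource Entity Ordered object] + [Resource]
  take Entity:  [Entity Ordered object] + [Ordered object] + [Entity Ordered object]
  take Ordered:  [Ordered object] + [Ordered object] + [Ordered object]
  take object:  [object] + [object] + [object]
MRO: Shareable Auditable Lockable Trackable Resource Entity Ordered object
speak is defined in: Auditable, Trackable. First along the MRO is Auditable.

Auditable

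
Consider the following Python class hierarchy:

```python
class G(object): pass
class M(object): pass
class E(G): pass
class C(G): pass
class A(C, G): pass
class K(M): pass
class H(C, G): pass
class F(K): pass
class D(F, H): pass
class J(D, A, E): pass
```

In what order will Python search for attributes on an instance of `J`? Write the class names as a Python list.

[J, D, F, K, M, H, A, C, E, G, object]

L[J] = J + merge(L[D], L[A], L[E], [D A E])
  take D:  [D F K M H C G object] + [A C G object] + [E G object] + [D A E]
  take F:  [F K M H C G object] + [A C G object] + [E G object] + [A E]
  take K:  [K M H C G object] + [A C G object] + [E G object] + [A E]
  take M:  [M H C G object] + [A C G object] + [E G object] + [A E]
  take H:  [H C G object] + [A C G object] + [E G object] + [A E]
  take A:  [C G object] + [A C G object] + [E G object] + [A E]
  take C:  [C G object] + [C G object] + [E G object] + [E]
  take E:  [G object] + [G object] + [E G object] + [E]
  take G:  [G object] + [G object] + [G object]
  take object:  [object] + [object] + [object]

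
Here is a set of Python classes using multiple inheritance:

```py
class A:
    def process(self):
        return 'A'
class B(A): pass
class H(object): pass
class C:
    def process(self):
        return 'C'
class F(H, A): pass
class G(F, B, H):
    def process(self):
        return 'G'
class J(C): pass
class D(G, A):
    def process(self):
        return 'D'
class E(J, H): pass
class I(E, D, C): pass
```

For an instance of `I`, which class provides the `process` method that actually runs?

L[I] = I + merge(L[E], L[D], L[C], [E D C])
  take E:  [E J C H object] + [D G F B H A object] + [C object] + [E D C]
  take J:  [J C H object] + [D G F B H A object] + [C object] + [D C]
  take D:  [C H object] + [D G F B H A object] + [C object] + [D C]
  take C:  [C H object] + [G F B H A object] + [C object] + [C]
  take G:  [H object] + [G F B H A object] + [object]
  take F:  [H object] + [F B H A object] + [object]
  take B:  [H object] + [B H A object] + [object]
  take H:  [H object] + [H A object] + [object]
  take A:  [object] + [A object] + [object]
  take object:  [object] + [object] + [object]
MRO: I E J D C G F B H A object
process is defined in: A, C, D, G. First along the MRO is D.

D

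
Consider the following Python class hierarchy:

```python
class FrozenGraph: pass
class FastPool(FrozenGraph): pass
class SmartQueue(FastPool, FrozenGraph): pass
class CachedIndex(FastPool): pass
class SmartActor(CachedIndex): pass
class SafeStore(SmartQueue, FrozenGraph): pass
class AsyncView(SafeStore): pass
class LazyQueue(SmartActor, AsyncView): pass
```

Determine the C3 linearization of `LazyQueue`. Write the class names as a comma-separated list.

L[LazyQueue] = LazyQueue + merge(L[SmartActor], L[AsyncView], [SmartActor AsyncView])
  take SmartActor:  [SmartActor CachedIndex FastPool FrozenGraph object] + [AsyncView SafeStore SmartQueue FastPool FrozenGraph object] + [SmartActor AsyncView]
  take CachedIndex:  [CachedIndex FastPool FrozenGraph object] + [AsyncView SafeStore SmartQueue FastPool FrozenGraph object] + [AsyncView]
  take AsyncView:  [FastPool FrozenGraph object] + [AsyncView SafeStore SmartQueue FastPool FrozenGraph object] + [AsyncView]
  take SafeStore:  [FastPool FrozenGraph object] + [SafeStore SmartQueue FastPool FrozenGraph object]
  take SmartQueue:  [FastPool FrozenGraph object] + [SmartQueue FastPool FrozenGraph object]
  take FastPool:  [FastPool FrozenGraph object] + [FastPool FrozenGraph object]
  take FrozenGraph:  [FrozenGraph object] + [FrozenGraph object]
  take object:  [object] + [object]

LazyQueue, SmartActor, CachedIndex, AsyncView, SafeStore, SmartQueue, FastPool, FrozenGraph, object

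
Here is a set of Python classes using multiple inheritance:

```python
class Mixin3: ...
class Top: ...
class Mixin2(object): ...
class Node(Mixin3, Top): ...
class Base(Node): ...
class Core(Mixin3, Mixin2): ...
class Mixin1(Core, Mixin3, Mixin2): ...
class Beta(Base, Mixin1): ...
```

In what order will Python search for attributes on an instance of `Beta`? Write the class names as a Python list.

[Beta, Base, Node, Mixin1, Core, Mixin3, Top, Mixin2, object]

L[Beta] = Beta + merge(L[Base], L[Mixin1], [Base Mixin1])
  take Base:  [Base Node Mixin3 Top object] + [Mixin1 Core Mixin3 Mixin2 object] + [Base Mixin1]
  take Node:  [Node Mixin3 Top object] + [Mixin1 Core Mixin3 Mixin2 object] + [Mixin1]
  take Mixin1:  [Mixin3 Top object] + [Mixin1 Core Mixin3 Mixin2 object] + [Mixin1]
  take Core:  [Mixin3 Top object] + [Core Mixin3 Mixin2 object]
  take Mixin3:  [Mixin3 Top object] + [Mixin3 Mixin2 object]
  take Top:  [Top object] + [Mixin2 object]
  take Mixin2:  [object] + [Mixin2 object]
  take object:  [object] + [object]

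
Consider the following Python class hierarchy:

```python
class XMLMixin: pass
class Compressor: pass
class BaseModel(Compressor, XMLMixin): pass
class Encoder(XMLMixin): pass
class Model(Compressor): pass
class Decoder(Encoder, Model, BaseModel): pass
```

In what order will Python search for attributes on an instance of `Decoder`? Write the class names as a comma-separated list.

L[Decoder] = Decoder + merge(L[Encoder], L[Model], L[BaseModel], [Encoder Model BaseModel])
  take Encoder:  [Encoder XMLMixin object] + [Model Compressor object] + [BaseModel Compressor XMLMixin object] + [Encoder Model BaseModel]
  take Model:  [XMLMixin object] + [Model Compressor object] + [BaseModel Compressor XMLMixin object] + [Model BaseModel]
  take BaseModel:  [XMLMixin object] + [Compressor object] + [BaseModel Compressor XMLMixin object] + [BaseModel]
  take Compressor:  [XMLMixin object] + [Compressor object] + [Compressor XMLMixin object]
  take XMLMixin:  [XMLMixin object] + [object] + [XMLMixin object]
  take object:  [object] + [object] + [object]

Decoder, Encoder, Model, BaseModel, Compressor, XMLMixin, object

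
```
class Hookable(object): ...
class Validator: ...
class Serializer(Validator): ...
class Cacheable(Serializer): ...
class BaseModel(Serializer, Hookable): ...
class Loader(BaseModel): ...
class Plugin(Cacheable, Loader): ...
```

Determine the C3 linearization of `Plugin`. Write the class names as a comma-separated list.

Plugin, Cacheable, Loader, BaseModel, Serializer, Validator, Hookable, object

L[Plugin] = Plugin + merge(L[Cacheable], L[Loader], [Cacheable Loader])
  take Cacheable:  [Cacheable Serializer Validator object] + [Loader BaseModel Serializer Validator Hookable object] + [Cacheable Loader]
  take Loader:  [Serializer Validator object] + [Loader BaseModel Serializer Validator Hookable object] + [Loader]
  take BaseModel:  [Serializer Validator object] + [BaseModel Serializer Validator Hookable object]
  take Serializer:  [Serializer Validator object] + [Serializer Validator Hookable object]
  take Validator:  [Validator object] + [Validator Hookable object]
  take Hookable:  [object] + [Hookable object]
  take object:  [object] + [object]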